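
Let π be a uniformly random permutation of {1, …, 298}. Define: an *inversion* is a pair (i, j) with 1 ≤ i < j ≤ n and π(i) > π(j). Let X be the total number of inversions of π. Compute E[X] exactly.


Write X = Σ X_I over the C(298, 2) = 44253 pairs i < j, with X_I the indicator of one inversion.
There are 44253 indicators.
For each fixed pair i < j, the values π(i) and π(j) are two distinct elements of {1, …, 298} in uniformly random order; by symmetry P[π(i) > π(j)] = 1/2.
By linearity: E[X] = 44253 · (1/2) = C(298, 2) · (1/2) = 44253/2 = 44253/2 ≈ 22126.5000.

E[X] = 44253/2 = 22126.5000.


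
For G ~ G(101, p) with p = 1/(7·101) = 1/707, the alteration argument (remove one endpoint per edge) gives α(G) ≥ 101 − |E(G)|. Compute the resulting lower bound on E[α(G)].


E[|E(G)|] = C(101, 2)·p = 5050 · (1/707) = 50/7.
E[α(G)] ≥ n − E[|E(G)|] = 101 − 50/7 = 657/7.
Numerically: ≈ 93.85714.
(This is only a lower bound; the true E[α(G)] may be larger.)

E[α(G)] ≥ 657/7 ≈ 93.85714.


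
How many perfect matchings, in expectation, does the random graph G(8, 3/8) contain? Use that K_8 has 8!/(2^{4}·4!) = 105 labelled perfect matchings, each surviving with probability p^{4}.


K_8 has 8!/(2^{4}·4!) = 105 labelled perfect matchings.
For each such perfect matching H, let X_H = 1 if all 4 edges of H are present in G. Then P[X_H = 1] = p^{4} = (3/8)^{4} = 81/4096.
By linearity: E[X] = Σ_H E[X_H] = 105 · p^{4} = 105 · 81/4096 = 8505/4096.
Numerically: E[X] ≈ 2.08.

E[X] = 105 · (3/8)^{4} = 8505/4096 ≈ 2.08.


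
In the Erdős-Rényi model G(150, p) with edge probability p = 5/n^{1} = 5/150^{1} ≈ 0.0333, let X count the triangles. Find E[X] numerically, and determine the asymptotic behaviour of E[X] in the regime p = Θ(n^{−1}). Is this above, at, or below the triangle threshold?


Number of potential triangles: C(150, 3) = 551300.
Each occurs with probability p³ ≈ (0.0333)³ ≈ 3.70370e-05.
By linearity: E[X] = C(150, 3)·p³ ≈ 551300 · 3.70370e-05 ≈ 20.419.
Here α = 1, so p = 5/n is exactly at the triangle threshold p ~ 1/n. Asymptotically E[X] → c³/6 = 5³/6 = 125/6 ≈ 20.833, a bounded constant. In this regime the triangle count is asymptotically Poisson(c³/6).

E[X] ≈ 20.419; in regime p = Θ(1/n^{1}) E[X] stays bounded (at the triangle threshold p ~ 1/n).


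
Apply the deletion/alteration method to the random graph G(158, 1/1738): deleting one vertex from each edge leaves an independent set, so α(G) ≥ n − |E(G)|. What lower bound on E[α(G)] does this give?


E[|E(G)|] = C(158, 2)·p = 12403 · (1/1738) = 157/22.
E[α(G)] ≥ n − E[|E(G)|] = 158 − 157/22 = 3319/22.
Numerically: ≈ 150.864.
(This is only a lower bound; the true E[α(G)] may be larger.)

E[α(G)] ≥ 3319/22 ≈ 150.864.


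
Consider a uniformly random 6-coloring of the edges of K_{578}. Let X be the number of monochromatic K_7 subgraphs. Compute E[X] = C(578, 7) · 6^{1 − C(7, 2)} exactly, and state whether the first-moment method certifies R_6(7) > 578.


E[X] = C(578, 7) · 6^{1 − 21} = 4123120110457920 · 6^{−20} = 4123120110457920/3656158440062976.
As a reduced fraction: E[X] = 21474583908635/19042491875328 ≈ 1.12772.
Is E[X] < 1? NO.
Since E[X] ≥ 1, the first-moment bound is inconclusive at n = 578; it does NOT by itself certify R_6(7) > 578.

E[X] = 21474583908635/19042491875328 ≈ 1.12772; E[X] ≥ 1; first-moment method inconclusive here.


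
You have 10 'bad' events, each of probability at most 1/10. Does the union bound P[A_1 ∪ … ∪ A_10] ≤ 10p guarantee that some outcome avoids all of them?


Union bound: P[∪_{i=1}^{10} A_i] ≤ Σ_i P[A_i] ≤ 10·p = 10·(1/10) = 1.
Numerically: 1 ≈ 1.000.
Is 1 < 1? NO.
Since the bound 1 is ≥ 1, the union bound is uninformative here; it does NOT by itself certify existence.

10·p = 1 ≈ 1.000; existence NOT certified by the union bound.


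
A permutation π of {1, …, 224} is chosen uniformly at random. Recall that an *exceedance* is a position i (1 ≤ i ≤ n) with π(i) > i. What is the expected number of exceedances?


Write X = Σ_{i=1}^{224} X_i, where X_i = 1_{π(i) > i}.
For each fixed i, π(i) is uniform over {1, …, 224} (marginal of a uniform permutation), so P[π(i) > i] = (n − i)/n. Summing: Σ_{i=1}^{224} (n − i)/n = (0 + 1 + … + 223)/224 = 224(224 − 1)/(2·224) = (224 − 1)/2.
Hence E[X] = Σ_{i=1}^{224} (224 − i)/224 = 223/2 ≈ 111.50000.

E[X] = 223/2 = 111.50000.


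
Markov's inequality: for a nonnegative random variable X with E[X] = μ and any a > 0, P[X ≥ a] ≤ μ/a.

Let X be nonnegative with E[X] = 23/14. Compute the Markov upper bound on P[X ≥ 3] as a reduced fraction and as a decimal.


μ = E[X] = 23/14, a = 3.
Markov: P[X ≥ 3] ≤ μ/a = (23/14)/3 = 23/42.
Numerically: ≈ 0.54762.
(Since a = 3 > μ = 1.64286, the bound 23/42 is < 1 and informative.)

P[X ≥ 3] ≤ 23/42 ≈ 0.54762.


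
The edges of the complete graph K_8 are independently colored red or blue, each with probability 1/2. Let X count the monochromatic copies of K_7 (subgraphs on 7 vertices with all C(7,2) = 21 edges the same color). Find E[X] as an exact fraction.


Let X = Σ_S X_S over the C(8, 7) = 8 subsets S of size 7, where X_S = 1 if the K_7 on S is monochromatic.
For a fixed S, the K_7 on S has C(7, 2) = 21 edges. P[all 21 edges red] = (1/2)^21, and likewise for blue, so P[monochromatic] = 2·(1/2)^21 = 2^{1 − 21} = 1/1048576.
By linearity of expectation: E[X] = C(8, 7) · 2^{1 − 21} = 8 · 1/1048576 = 1/131072.
Numerically: E[X] ≈ 0.000008.

E[X] = C(8,7)·2^(1−C(7,2)) = 1/131072 ≈ 0.000008.


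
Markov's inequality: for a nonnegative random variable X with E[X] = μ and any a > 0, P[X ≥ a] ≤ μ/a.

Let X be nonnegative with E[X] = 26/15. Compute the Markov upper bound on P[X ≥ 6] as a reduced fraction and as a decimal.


μ = E[X] = 26/15, a = 6.
Markov: P[X ≥ 6] ≤ μ/a = (26/15)/6 = 13/45.
Numerically: ≈ 0.2889.
(Since a = 6 > μ = 1.7333, the bound 13/45 is < 1 and informative.)

P[X ≥ 6] ≤ 13/45 ≈ 0.2889.


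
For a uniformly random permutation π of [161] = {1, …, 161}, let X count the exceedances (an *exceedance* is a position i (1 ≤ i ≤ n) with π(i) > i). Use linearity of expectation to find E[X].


Write X = Σ_{i=1}^{161} X_i, where X_i = 1_{π(i) > i}.
For each fixed i, π(i) is uniform over {1, …, 161} (marginal of a uniform permutation), so P[π(i) > i] = (n − i)/n. Summing: Σ_{i=1}^{161} (n − i)/n = (0 + 1 + … + 160)/161 = 161(161 − 1)/(2·161) = (161 − 1)/2.
Hence E[X] = Σ_{i=1}^{161} (161 − i)/161 = 80 ≈ 80.000.

E[X] = 80 = 80.000.


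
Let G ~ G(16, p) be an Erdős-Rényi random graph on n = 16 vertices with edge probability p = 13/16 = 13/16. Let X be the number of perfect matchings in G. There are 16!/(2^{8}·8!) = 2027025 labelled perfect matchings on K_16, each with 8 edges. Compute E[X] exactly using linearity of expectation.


K_16 has 16!/(2^{8}·8!) = 2027025 labelled perfect matchings.
For each such perfect matching H, let X_H = 1 if all 8 edges of H are present in G. Then P[X_H = 1] = p^{8} = (13/16)^{8} = 815730721/4294967296.
By linearity: E[X] = Σ_H E[X_H] = 2027025 · p^{8} = 2027025 · 815730721/4294967296 = 1653506564735025/4294967296.
Numerically: E[X] ≈ 3.8499e+05.

E[X] = 2027025 · (13/16)^{8} = 1653506564735025/4294967296 ≈ 3.8499e+05.


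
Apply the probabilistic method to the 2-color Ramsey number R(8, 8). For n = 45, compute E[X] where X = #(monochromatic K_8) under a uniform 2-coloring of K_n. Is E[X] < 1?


E[X] = C(45, 8) · 2^{1 − 28} = 215553195 · 2^{−27} = 215553195/134217728.
As a reduced fraction: E[X] = 215553195/134217728 ≈ 1.60600.
Is E[X] < 1? NO.
Since E[X] ≥ 1, the first-moment bound is inconclusive at n = 45; it does NOT by itself certify R(8, 8) > 45.

E[X] = 215553195/134217728 ≈ 1.60600; E[X] ≥ 1; first-moment method inconclusive here.


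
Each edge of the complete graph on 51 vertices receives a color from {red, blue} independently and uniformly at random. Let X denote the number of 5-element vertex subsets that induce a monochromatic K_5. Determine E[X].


Let X = Σ_S X_S over the C(51, 5) = 2349060 subsets S of size 5, where X_S = 1 if the K_5 on S is monochromatic.
For a fixed S, the K_5 on S has C(5, 2) = 10 edges. P[all 10 edges red] = (1/2)^10, and likewise for blue, so P[monochromatic] = 2·(1/2)^10 = 2^{1 − 10} = 1/512.
By linearity of expectation: E[X] = C(51, 5) · 2^{1 − 10} = 2349060 · 1/512 = 587265/128.
Numerically: E[X] ≈ 4588.008.

E[X] = C(51,5)·2^(1−C(5,2)) = 587265/128 ≈ 4588.008.


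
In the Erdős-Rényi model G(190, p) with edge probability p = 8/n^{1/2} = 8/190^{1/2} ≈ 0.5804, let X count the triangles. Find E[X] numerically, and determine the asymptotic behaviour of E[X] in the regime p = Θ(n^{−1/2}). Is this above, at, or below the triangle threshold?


Number of potential triangles: C(190, 3) = 1125180.
Each occurs with probability p³ ≈ (0.5804)³ ≈ 1.954968e-01.
By linearity: E[X] = C(190, 3)·p³ ≈ 1125180 · 1.954968e-01 ≈ 219969.0421.
Since α = 1/2 < 1, p = c/n^{1/2} ≫ 1/n is above the triangle threshold p ~ 1/n. Asymptotically E[X] ~ (c³/6)·n^{3(1−α)} = (8³/6)·n^{1.5} → ∞; triangles are abundant w.h.p.

E[X] ≈ 219969.0421; in regime p = Θ(1/n^{1/2}) E[X] diverges (above the triangle threshold p ~ 1/n).


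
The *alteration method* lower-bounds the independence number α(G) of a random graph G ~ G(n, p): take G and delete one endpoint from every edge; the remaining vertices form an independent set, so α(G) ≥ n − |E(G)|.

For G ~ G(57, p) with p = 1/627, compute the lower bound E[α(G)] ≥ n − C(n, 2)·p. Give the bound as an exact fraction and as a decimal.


E[|E(G)|] = C(57, 2)·p = 1596 · (1/627) = 28/11.
E[α(G)] ≥ n − E[|E(G)|] = 57 − 28/11 = 599/11.
Numerically: ≈ 54.455.
(This is only a lower bound; the true E[α(G)] may be larger.)

E[α(G)] ≥ 599/11 ≈ 54.455.


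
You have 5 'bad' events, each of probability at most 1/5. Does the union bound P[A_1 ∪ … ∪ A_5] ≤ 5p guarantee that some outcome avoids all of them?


Union bound: P[∪_{i=1}^{5} A_i] ≤ Σ_i P[A_i] ≤ 5·p = 5·(1/5) = 1.
Numerically: 1 ≈ 1.000.
Is 1 < 1? NO.
Since the bound 1 is ≥ 1, the union bound is uninformative here; it does NOT by itself certify existence.

5·p = 1 ≈ 1.000; existence NOT certified by the union bound.


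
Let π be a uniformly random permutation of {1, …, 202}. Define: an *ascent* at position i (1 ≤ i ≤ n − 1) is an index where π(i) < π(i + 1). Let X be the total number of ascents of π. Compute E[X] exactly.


Write X = Σ X_I over i = 1, …, 201, with X_I the indicator of one ascent.
There are 201 indicators.
For each fixed i, the pair (π(i), π(i+1)) is a uniformly random ordered pair of distinct values from {1, …, 202}; by symmetry P[π(i) < π(i+1)] = 1/2.
By linearity: E[X] = 201 · (1/2) = (202 − 1) · (1/2) = 201/2 ≈ 100.5000.

E[X] = 201/2 = 100.5000.


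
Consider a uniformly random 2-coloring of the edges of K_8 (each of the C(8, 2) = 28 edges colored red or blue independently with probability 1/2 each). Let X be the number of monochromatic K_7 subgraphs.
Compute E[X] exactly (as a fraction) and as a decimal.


Let X = Σ_S X_S over the C(8, 7) = 8 subsets S of size 7, where X_S = 1 if the K_7 on S is monochromatic.
For a fixed S, the K_7 on S has C(7, 2) = 21 edges. P[all 21 edges red] = (1/2)^21, and likewise for blue, so P[monochromatic] = 2·(1/2)^21 = 2^{1 − 21} = 1/1048576.
By linearity of expectation: E[X] = C(8, 7) · 2^{1 − 21} = 8 · 1/1048576 = 1/131072.
Numerically: E[X] ≈ 0.0000.

E[X] = C(8,7)·2^(1−C(7,2)) = 1/131072 ≈ 0.0000.


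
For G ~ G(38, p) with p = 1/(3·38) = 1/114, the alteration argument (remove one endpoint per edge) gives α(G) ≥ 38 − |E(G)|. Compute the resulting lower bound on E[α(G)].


E[|E(G)|] = C(38, 2)·p = 703 · (1/114) = 37/6.
E[α(G)] ≥ n − E[|E(G)|] = 38 − 37/6 = 191/6.
Numerically: ≈ 31.833.
(This is only a lower bound; the true E[α(G)] may be larger.)

E[α(G)] ≥ 191/6 ≈ 31.833.


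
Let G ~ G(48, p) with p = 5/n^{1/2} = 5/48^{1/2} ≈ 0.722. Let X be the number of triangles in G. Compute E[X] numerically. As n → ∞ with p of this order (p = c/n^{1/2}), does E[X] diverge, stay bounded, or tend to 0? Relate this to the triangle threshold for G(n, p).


Number of potential triangles: C(48, 3) = 17296.
Each occurs with probability p³ ≈ (0.722)³ ≈ 3.75879e-01.
By linearity: E[X] = C(48, 3)·p³ ≈ 17296 · 3.75879e-01 ≈ 6501.205.
Since α = 1/2 < 1, p = c/n^{1/2} ≫ 1/n is above the triangle threshold p ~ 1/n. Asymptotically E[X] ~ (c³/6)·n^{3(1−α)} = (5³/6)·n^{1.5} → ∞; triangles are abundant w.h.p.

E[X] ≈ 6501.205; in regime p = Θ(1/n^{1/2}) E[X] diverges (above the triangle threshold p ~ 1/n).


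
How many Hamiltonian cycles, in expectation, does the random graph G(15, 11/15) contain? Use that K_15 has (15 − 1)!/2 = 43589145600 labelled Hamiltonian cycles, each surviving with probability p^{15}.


K_15 has (15 − 1)!/2 = 43589145600 labelled Hamiltonian cycles.
For each such Hamiltonian cycle H, let X_H = 1 if all 15 edges of H are present in G. Then P[X_H = 1] = p^{15} = (11/15)^{15} = 4177248169415651/437893890380859375.
By linearity: E[X] = Σ_H E[X_H] = 43589145600 · p^{15} = 43589145600 · 4177248169415651/437893890380859375 = 29972457393249757754368/72081298828125.
Numerically: E[X] ≈ 4.1581e+08.

E[X] = 43589145600 · (11/15)^{15} = 29972457393249757754368/72081298828125 ≈ 4.1581e+08.


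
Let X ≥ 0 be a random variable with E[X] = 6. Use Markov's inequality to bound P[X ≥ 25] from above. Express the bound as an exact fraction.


μ = E[X] = 6, a = 25.
Markov: P[X ≥ 25] ≤ μ/a = (6)/25 = 6/25.
Numerically: ≈ 0.2400.
(Since a = 25 > μ = 6.0000, the bound 6/25 is < 1 and informative.)

P[X ≥ 25] ≤ 6/25 ≈ 0.2400.


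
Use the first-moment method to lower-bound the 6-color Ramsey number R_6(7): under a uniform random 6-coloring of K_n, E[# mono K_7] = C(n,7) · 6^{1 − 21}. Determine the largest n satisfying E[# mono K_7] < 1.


We need C(n, 7) · 6^{1 − 21} < 1, i.e. C(n, 7) < 6^{21 − 1} = 3656158440062976.
Check values of n near the boundary:
  n = 566: C(566, 7) = 3557206237959440; 3557206237959440 < 3656158440062976? YES
  n = 567: C(567, 7) = 3601671315933933; 3601671315933933 < 3656158440062976? YES
  n = 568: C(568, 7) = 3646611956239704; 3646611956239704 < 3656158440062976? YES
  n = 569: C(569, 7) = 3692032389858348; 3692032389858348 < 3656158440062976? NO
  n = 570: C(570, 7) = 3737936877831720; 3737936877831720 < 3656158440062976? NO
  n = 571: C(571, 7) = 3784329711421830; 3784329711421830 < 3656158440062976? NO
The largest n with C(n, 7) < 3656158440062976 is n = 568 (where E[X] = 16882462760369/16926659444736 ≈ 0.99739). Hence R_6(7) > 568, i.e. R_6(7) ≥ 569.

Largest n = 568; hence R_6(7) > 568.


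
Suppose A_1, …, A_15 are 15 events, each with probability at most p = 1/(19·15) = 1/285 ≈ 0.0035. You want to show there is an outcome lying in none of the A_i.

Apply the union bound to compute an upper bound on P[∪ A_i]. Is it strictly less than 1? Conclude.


Union bound: P[∪_{i=1}^{15} A_i] ≤ Σ_i P[A_i] ≤ 15·p = 15·(1/285) = 1/19.
Numerically: 1/19 ≈ 0.0526.
Is 1/19 < 1? YES.
Since P[∪ A_i] ≤ 1/19 < 1, the complement has P[∩ A_i^c] ≥ 1 − 1/19 = 18/19 > 0, so some outcome avoids every A_i.

15·p = 1/19 ≈ 0.0526; existence CERTIFIED by the union bound.


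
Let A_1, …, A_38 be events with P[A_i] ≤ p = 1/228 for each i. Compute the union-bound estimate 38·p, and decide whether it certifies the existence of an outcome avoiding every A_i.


Union bound: P[∪_{i=1}^{38} A_i] ≤ Σ_i P[A_i] ≤ 38·p = 38·(1/228) = 1/6.
Numerically: 1/6 ≈ 0.167.
Is 1/6 < 1? YES.
Since P[∪ A_i] ≤ 1/6 < 1, the complement has P[∩ A_i^c] ≥ 1 − 1/6 = 5/6 > 0, so some outcome avoids every A_i.

38·p = 1/6 ≈ 0.167; existence CERTIFIED by the union bound.


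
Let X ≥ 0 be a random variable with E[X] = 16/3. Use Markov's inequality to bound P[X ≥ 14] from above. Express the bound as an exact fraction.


μ = E[X] = 16/3, a = 14.
Markov: P[X ≥ 14] ≤ μ/a = (16/3)/14 = 8/21.
Numerically: ≈ 0.38095.
(Since a = 14 > μ = 5.33333, the bound 8/21 is < 1 and informative.)

P[X ≥ 14] ≤ 8/21 ≈ 0.38095.


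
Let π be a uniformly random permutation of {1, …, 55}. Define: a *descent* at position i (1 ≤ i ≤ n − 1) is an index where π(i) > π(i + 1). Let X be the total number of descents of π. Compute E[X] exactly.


Write X = Σ X_I over i = 1, …, 54, with X_I the indicator of one descent.
There are 54 indicators.
For each fixed i, the pair (π(i), π(i+1)) is a uniformly random ordered pair of distinct values from {1, …, 55}; by symmetry P[π(i) > π(i+1)] = 1/2.
By linearity: E[X] = 54 · (1/2) = (55 − 1) · (1/2) = 27 ≈ 27.000.

E[X] = 27 = 27.000.


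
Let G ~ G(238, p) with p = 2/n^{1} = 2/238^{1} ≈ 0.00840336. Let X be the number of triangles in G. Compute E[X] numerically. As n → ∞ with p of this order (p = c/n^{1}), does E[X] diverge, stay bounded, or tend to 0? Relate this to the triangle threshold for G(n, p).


Number of potential triangles: C(238, 3) = 2218636.
Each occurs with probability p³ ≈ (0.00840336)³ ≈ 5.93415814e-07.
By linearity: E[X] = C(238, 3)·p³ ≈ 2218636 · 5.93415814e-07 ≈ 1.316574.
Here α = 1, so p = 2/n is exactly at the triangle threshold p ~ 1/n. Asymptotically E[X] → c³/6 = 2³/6 = 4/3 ≈ 1.333333, a bounded constant. In this regime the triangle count is asymptotically Poisson(c³/6).

E[X] ≈ 1.316574; in regime p = Θ(1/n^{1}) E[X] stays bounded (at the triangle threshold p ~ 1/n).


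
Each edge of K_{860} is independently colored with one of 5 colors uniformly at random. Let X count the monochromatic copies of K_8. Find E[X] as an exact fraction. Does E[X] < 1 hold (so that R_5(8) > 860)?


E[X] = C(860, 8) · 5^{1 − 28} = 7182671140665308145 · 5^{−27} = 7182671140665308145/7450580596923828125.
As a reduced fraction: E[X] = 1436534228133061629/1490116119384765625 ≈ 0.96404.
Is E[X] < 1? YES.
Since E[X] < 1, there exists a 5-coloring of K_{860} with no monochromatic K_8; hence R_5(8) > 860.

E[X] = 1436534228133061629/1490116119384765625 ≈ 0.96404; E[X] < 1, so R_5(8) > 860.


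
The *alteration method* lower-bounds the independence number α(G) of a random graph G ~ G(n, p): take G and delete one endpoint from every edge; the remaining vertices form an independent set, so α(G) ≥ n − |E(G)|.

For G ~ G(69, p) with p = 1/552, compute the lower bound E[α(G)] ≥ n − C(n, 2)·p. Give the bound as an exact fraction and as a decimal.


E[|E(G)|] = C(69, 2)·p = 2346 · (1/552) = 17/4.
E[α(G)] ≥ n − E[|E(G)|] = 69 − 17/4 = 259/4.
Numerically: ≈ 64.750.
(This is only a lower bound; the true E[α(G)] may be larger.)

E[α(G)] ≥ 259/4 ≈ 64.750.


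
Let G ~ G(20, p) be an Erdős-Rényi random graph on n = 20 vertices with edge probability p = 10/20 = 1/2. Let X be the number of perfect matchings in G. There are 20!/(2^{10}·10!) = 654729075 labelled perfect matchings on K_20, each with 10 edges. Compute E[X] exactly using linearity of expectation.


K_20 has 20!/(2^{10}·10!) = 654729075 labelled perfect matchings.
For each such perfect matching H, let X_H = 1 if all 10 edges of H are present in G. Then P[X_H = 1] = p^{10} = (1/2)^{10} = 1/1024.
By linearity: E[X] = Σ_H E[X_H] = 654729075 · p^{10} = 654729075 · 1/1024 = 654729075/1024.
Numerically: E[X] ≈ 639384.

E[X] = 654729075 · (1/2)^{10} = 654729075/1024 ≈ 639384.


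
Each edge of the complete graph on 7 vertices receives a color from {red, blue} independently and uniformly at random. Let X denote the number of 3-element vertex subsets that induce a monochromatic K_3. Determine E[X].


Let X = Σ_S X_S over the C(7, 3) = 35 subsets S of size 3, where X_S = 1 if the K_3 on S is monochromatic.
For a fixed S, the K_3 on S has C(3, 2) = 3 edges. P[all 3 edges red] = (1/2)^3, and likewise for blue, so P[monochromatic] = 2·(1/2)^3 = 2^{1 − 3} = 1/4.
Summing: E[X] = C(7, 3) · 2^{1 − 3} = 35 · 1/4 = 35/4.
Numerically: E[X] ≈ 8.75000.

E[X] = C(7,3)·2^(1−C(3,2)) = 35/4 ≈ 8.75000.


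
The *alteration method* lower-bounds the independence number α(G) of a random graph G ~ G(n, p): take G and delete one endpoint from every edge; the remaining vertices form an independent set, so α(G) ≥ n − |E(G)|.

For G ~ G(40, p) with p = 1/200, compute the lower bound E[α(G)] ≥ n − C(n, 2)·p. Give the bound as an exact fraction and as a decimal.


E[|E(G)|] = C(40, 2)·p = 780 · (1/200) = 39/10.
E[α(G)] ≥ n − E[|E(G)|] = 40 − 39/10 = 361/10.
Numerically: ≈ 36.10000.
(This is only a lower bound; the true E[α(G)] may be larger.)

E[α(G)] ≥ 361/10 ≈ 36.10000.


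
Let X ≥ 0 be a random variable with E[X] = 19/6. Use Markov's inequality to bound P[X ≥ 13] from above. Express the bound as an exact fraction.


μ = E[X] = 19/6, a = 13.
Markov: P[X ≥ 13] ≤ μ/a = (19/6)/13 = 19/78.
Numerically: ≈ 0.243590.
(Since a = 13 > μ = 3.166667, the bound 19/78 is < 1 and informative.)

P[X ≥ 13] ≤ 19/78 ≈ 0.243590.


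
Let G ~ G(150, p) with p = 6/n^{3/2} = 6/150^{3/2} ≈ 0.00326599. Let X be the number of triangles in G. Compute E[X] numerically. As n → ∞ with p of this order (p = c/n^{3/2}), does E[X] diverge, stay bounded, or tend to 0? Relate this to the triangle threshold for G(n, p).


Number of potential triangles: C(150, 3) = 551300.
Each occurs with probability p³ ≈ (0.00326599)³ ≈ 3.48371875e-08.
By linearity: E[X] = C(150, 3)·p³ ≈ 551300 · 3.48371875e-08 ≈ 0.019206.
Since α = 3/2 > 1, p = c/n^{3/2} = o(1/n) is below the triangle threshold p ~ 1/n. Asymptotically E[X] ~ (c³/6)·n^{3(1−α)} = (6³/6)·n^{-1.5} → 0, so by Markov's inequality G has no triangles w.h.p.

E[X] ≈ 0.019206; in regime p = Θ(1/n^{3/2}) E[X] tends to 0 (below the triangle threshold p ~ 1/n).


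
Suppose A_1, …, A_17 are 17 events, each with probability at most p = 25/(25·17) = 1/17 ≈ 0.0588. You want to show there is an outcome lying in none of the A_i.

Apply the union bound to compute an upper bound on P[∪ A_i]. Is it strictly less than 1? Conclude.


Union bound: P[∪_{i=1}^{17} A_i] ≤ Σ_i P[A_i] ≤ 17·p = 17·(1/17) = 1.
Numerically: 1 ≈ 1.0000.
Is 1 < 1? NO.
Since the bound 1 is ≥ 1, the union bound is uninformative here; it does NOT by itself certify existence.

17·p = 1 ≈ 1.0000; existence NOT certified by the union bound.


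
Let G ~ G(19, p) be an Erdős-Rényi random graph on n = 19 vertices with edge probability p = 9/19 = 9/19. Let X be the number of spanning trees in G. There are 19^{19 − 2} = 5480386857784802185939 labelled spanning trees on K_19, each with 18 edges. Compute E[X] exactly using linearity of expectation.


K_19 has 19^{19 − 2} = 5480386857784802185939 labelled spanning trees.
For each such spanning tree H, let X_H = 1 if all 18 edges of H are present in G. Then P[X_H = 1] = p^{18} = (9/19)^{18} = 150094635296999121/104127350297911241532841.
By linearity of expectation: E[X] = Σ_H E[X_H] = 5480386857784802185939 · p^{18} = 5480386857784802185939 · 150094635296999121/104127350297911241532841 = 150094635296999121/19.
Numerically: E[X] ≈ 7.9e+15.

E[X] = 5480386857784802185939 · (9/19)^{18} = 150094635296999121/19 ≈ 7.9e+15.


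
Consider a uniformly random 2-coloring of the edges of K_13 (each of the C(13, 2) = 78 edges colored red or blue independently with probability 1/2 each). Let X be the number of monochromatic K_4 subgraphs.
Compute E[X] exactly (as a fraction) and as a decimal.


Let X = Σ_S X_S over the C(13, 4) = 715 subsets S of size 4, where X_S = 1 if the K_4 on S is monochromatic.
For a fixed S, the K_4 on S has C(4, 2) = 6 edges. P[all 6 edges red] = (1/2)^6, and likewise for blue, so P[monochromatic] = 2·(1/2)^6 = 2^{1 − 6} = 1/32.
By linearity: E[X] = C(13, 4) · 2^{1 − 6} = 715 · 1/32 = 715/32.
Numerically: E[X] ≈ 22.344.

E[X] = C(13,4)·2^(1−C(4,2)) = 715/32 ≈ 22.344.


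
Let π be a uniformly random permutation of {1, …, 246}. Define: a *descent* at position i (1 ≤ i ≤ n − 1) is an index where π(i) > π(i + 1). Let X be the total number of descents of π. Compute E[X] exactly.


Write X = Σ X_I over i = 1, …, 245, with X_I the indicator of one descent.
There are 245 indicators.
For each fixed i, the pair (π(i), π(i+1)) is a uniformly random ordered pair of distinct values from {1, …, 246}; by symmetry P[π(i) > π(i+1)] = 1/2.
By linearity: E[X] = 245 · (1/2) = (246 − 1) · (1/2) = 245/2 ≈ 122.500000.

E[X] = 245/2 = 122.500000.


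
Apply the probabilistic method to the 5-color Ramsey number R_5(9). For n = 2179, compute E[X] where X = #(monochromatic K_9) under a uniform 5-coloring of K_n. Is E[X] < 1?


E[X] = C(2179, 9) · 5^{1 − 36} = 3001701930880099538508560 · 5^{−35} = 3001701930880099538508560/2910383045673370361328125.
As a reduced fraction: E[X] = 600340386176019907701712/582076609134674072265625 ≈ 1.0313769.
Is E[X] < 1? NO.
Since E[X] ≥ 1, the first-moment bound is inconclusive at n = 2179; it does NOT by itself certify R_5(9) > 2179.

E[X] = 600340386176019907701712/582076609134674072265625 ≈ 1.0313769; E[X] ≥ 1; first-moment method inconclusive here.


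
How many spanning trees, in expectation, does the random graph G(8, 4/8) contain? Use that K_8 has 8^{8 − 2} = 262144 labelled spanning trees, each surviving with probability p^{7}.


K_8 has 8^{8 − 2} = 262144 labelled spanning trees.
For each such spanning tree H, let X_H = 1 if all 7 edges of H are present in G. Then P[X_H = 1] = p^{7} = (1/2)^{7} = 1/128.
Summing the indicators: E[X] = Σ_H E[X_H] = 262144 · p^{7} = 262144 · 1/128 = 2048.
Numerically: E[X] ≈ 2048.

E[X] = 262144 · (1/2)^{7} = 2048 ≈ 2048.


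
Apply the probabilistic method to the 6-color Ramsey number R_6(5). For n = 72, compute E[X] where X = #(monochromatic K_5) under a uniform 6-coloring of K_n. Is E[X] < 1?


E[X] = C(72, 5) · 6^{1 − 10} = 13991544 · 6^{−9} = 13991544/10077696.
As a reduced fraction: E[X] = 194327/139968 ≈ 1.3883673.
Is E[X] < 1? NO.
Since E[X] ≥ 1, the first-moment bound is inconclusive at n = 72; it does NOT by itself certify R_6(5) > 72.

E[X] = 194327/139968 ≈ 1.3883673; E[X] ≥ 1; first-moment method inconclusive here.


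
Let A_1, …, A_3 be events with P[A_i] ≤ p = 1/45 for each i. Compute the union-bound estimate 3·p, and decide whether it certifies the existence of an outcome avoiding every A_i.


Union bound: P[∪_{i=1}^{3} A_i] ≤ Σ_i P[A_i] ≤ 3·p = 3·(1/45) = 1/15.
Numerically: 1/15 ≈ 0.066667.
Is 1/15 < 1? YES.
Since P[∪ A_i] ≤ 1/15 < 1, the complement has P[∩ A_i^c] ≥ 1 − 1/15 = 14/15 > 0, so some outcome avoids every A_i.

3·p = 1/15 ≈ 0.066667; existence CERTIFIED by the union bound.


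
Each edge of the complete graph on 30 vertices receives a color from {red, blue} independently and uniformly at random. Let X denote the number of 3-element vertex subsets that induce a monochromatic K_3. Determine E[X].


Let X = Σ_S X_S over the C(30, 3) = 4060 subsets S of size 3, where X_S = 1 if the K_3 on S is monochromatic.
For a fixed S, the K_3 on S has C(3, 2) = 3 edges. P[all 3 edges red] = (1/2)^3, and likewise for blue, so P[monochromatic] = 2·(1/2)^3 = 2^{1 − 3} = 1/4.
By linearity of expectation: E[X] = C(30, 3) · 2^{1 − 3} = 4060 · 1/4 = 1015.
Numerically: E[X] ≈ 1015.00000.

E[X] = C(30,3)·2^(1−C(3,2)) = 1015 ≈ 1015.00000.


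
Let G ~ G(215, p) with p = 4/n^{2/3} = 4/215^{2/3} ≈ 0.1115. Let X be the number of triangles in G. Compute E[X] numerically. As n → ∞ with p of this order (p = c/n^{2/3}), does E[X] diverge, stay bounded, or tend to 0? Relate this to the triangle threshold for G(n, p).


Number of potential triangles: C(215, 3) = 1633355.
Each occurs with probability p³ ≈ (0.1115)³ ≈ 1.384532e-03.
By linearity: E[X] = C(215, 3)·p³ ≈ 1633355 · 1.384532e-03 ≈ 2261.4326.
Since α = 2/3 < 1, p = c/n^{2/3} ≫ 1/n is above the triangle threshold p ~ 1/n. Asymptotically E[X] ~ (c³/6)·n^{3(1−α)} = (4³/6)·n^{1} → ∞; triangles are abundant w.h.p.

E[X] ≈ 2261.4326; in regime p = Θ(1/n^{2/3}) E[X] diverges (above the triangle threshold p ~ 1/n).


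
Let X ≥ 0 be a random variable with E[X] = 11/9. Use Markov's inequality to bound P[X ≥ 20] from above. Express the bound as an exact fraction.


μ = E[X] = 11/9, a = 20.
Markov: P[X ≥ 20] ≤ μ/a = (11/9)/20 = 11/180.
Numerically: ≈ 0.06111.
(Since a = 20 > μ = 1.22222, the bound 11/180 is < 1 and informative.)

P[X ≥ 20] ≤ 11/180 ≈ 0.06111.


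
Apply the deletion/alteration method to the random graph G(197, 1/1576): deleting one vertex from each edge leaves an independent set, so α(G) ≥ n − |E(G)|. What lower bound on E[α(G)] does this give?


E[|E(G)|] = C(197, 2)·p = 19306 · (1/1576) = 49/4.
E[α(G)] ≥ n − E[|E(G)|] = 197 − 49/4 = 739/4.
Numerically: ≈ 184.7500.
(This is only a lower bound; the true E[α(G)] may be larger.)

E[α(G)] ≥ 739/4 ≈ 184.7500.


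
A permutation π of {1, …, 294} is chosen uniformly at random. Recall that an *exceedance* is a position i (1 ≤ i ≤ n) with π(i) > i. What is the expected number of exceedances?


Write X = Σ_{i=1}^{294} X_i, where X_i = 1_{π(i) > i}.
For each fixed i, π(i) is uniform over {1, …, 294} (marginal of a uniform permutation), so P[π(i) > i] = (n − i)/n. Summing: Σ_{i=1}^{294} (n − i)/n = (0 + 1 + … + 293)/294 = 294(294 − 1)/(2·294) = (294 − 1)/2.
Hence E[X] = Σ_{i=1}^{294} (294 − i)/294 = 293/2 ≈ 146.50000.

E[X] = 293/2 = 146.50000.


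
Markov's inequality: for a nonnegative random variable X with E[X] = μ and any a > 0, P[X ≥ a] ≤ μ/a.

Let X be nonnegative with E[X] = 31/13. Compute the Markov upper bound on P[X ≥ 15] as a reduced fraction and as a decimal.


μ = E[X] = 31/13, a = 15.
Markov: P[X ≥ 15] ≤ μ/a = (31/13)/15 = 31/195.
Numerically: ≈ 0.159.
(Since a = 15 > μ = 2.385, the bound 31/195 is < 1 and informative.)

P[X ≥ 15] ≤ 31/195 ≈ 0.159.


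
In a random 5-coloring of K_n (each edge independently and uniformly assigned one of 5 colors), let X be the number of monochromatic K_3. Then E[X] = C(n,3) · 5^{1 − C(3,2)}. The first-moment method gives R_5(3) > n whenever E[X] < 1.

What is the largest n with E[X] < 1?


We need C(n, 3) · 5^{1 − 3} < 1, i.e. C(n, 3) < 5^{3 − 1} = 25.
Check values of n near the boundary:
  n = 3: C(3, 3) = 1; 1 < 25? YES
  n = 4: C(4, 3) = 4; 4 < 25? YES
  n = 5: C(5, 3) = 10; 10 < 25? YES
  n = 6: C(6, 3) = 20; 20 < 25? YES
  n = 7: C(7, 3) = 35; 35 < 25? NO
The largest n with C(n, 3) < 25 is n = 6 (where E[X] = 4/5 ≈ 0.800000). Hence R_5(3) > 6, i.e. R_5(3) ≥ 7.

Largest n = 6; hence R_5(3) > 6.


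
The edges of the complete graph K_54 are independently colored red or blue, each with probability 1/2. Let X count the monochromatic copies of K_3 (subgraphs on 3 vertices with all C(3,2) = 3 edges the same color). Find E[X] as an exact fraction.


Let X = Σ_S X_S over the C(54, 3) = 24804 subsets S of size 3, where X_S = 1 if the K_3 on S is monochromatic.
For a fixed S, the K_3 on S has C(3, 2) = 3 edges. P[all 3 edges red] = (1/2)^3, and likewise for blue, so P[monochromatic] = 2·(1/2)^3 = 2^{1 − 3} = 1/4.
By linearity of expectation: E[X] = C(54, 3) · 2^{1 − 3} = 24804 · 1/4 = 6201.
Numerically: E[X] ≈ 6201.0000.

E[X] = C(54,3)·2^(1−C(3,2)) = 6201 ≈ 6201.0000.


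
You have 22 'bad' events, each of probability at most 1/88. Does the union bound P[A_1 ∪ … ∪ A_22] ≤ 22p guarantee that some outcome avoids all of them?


Union bound: P[∪_{i=1}^{22} A_i] ≤ Σ_i P[A_i] ≤ 22·p = 22·(1/88) = 1/4.
Numerically: 1/4 ≈ 0.2500.
Is 1/4 < 1? YES.
Since P[∪ A_i] ≤ 1/4 < 1, the complement has P[∩ A_i^c] ≥ 1 − 1/4 = 3/4 > 0, so some outcome avoids every A_i.

22·p = 1/4 ≈ 0.2500; existence CERTIFIED by the union bound.


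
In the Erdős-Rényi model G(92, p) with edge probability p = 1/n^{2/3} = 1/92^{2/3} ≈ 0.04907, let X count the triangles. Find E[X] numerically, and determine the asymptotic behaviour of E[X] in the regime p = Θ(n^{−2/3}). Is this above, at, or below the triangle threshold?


Number of potential triangles: C(92, 3) = 125580.
Each occurs with probability p³ ≈ (0.04907)³ ≈ 1.181474e-04.
By linearity: E[X] = C(92, 3)·p³ ≈ 125580 · 1.181474e-04 ≈ 14.8370.
Since α = 2/3 < 1, p = c/n^{2/3} ≫ 1/n is above the triangle threshold p ~ 1/n. Asymptotically E[X] ~ (c³/6)·n^{3(1−α)} = (1³/6)·n^{1} → ∞; triangles are abundant w.h.p.

E[X] ≈ 14.8370; in regime p = Θ(1/n^{2/3}) E[X] diverges (above the triangle threshold p ~ 1/n).


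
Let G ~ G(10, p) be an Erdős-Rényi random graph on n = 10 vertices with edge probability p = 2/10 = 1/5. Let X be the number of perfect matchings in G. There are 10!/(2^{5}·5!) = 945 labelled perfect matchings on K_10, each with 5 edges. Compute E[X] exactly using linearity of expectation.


K_10 has 10!/(2^{5}·5!) = 945 labelled perfect matchings.
For each such perfect matching H, let X_H = 1 if all 5 edges of H are present in G. Then P[X_H = 1] = p^{5} = (1/5)^{5} = 1/3125.
Summing the indicators: E[X] = Σ_H E[X_H] = 945 · p^{5} = 945 · 1/3125 = 189/625.
Numerically: E[X] ≈ 0.3024.

E[X] = 945 · (1/5)^{5} = 189/625 ≈ 0.3024.


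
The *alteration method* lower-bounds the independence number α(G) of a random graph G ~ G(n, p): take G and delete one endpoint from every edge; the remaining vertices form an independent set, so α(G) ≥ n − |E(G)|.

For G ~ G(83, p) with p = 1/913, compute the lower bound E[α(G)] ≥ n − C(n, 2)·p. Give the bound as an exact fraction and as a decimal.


E[|E(G)|] = C(83, 2)·p = 3403 · (1/913) = 41/11.
E[α(G)] ≥ n − E[|E(G)|] = 83 − 41/11 = 872/11.
Numerically: ≈ 79.27273.
(This is only a lower bound; the true E[α(G)] may be larger.)

E[α(G)] ≥ 872/11 ≈ 79.27273.


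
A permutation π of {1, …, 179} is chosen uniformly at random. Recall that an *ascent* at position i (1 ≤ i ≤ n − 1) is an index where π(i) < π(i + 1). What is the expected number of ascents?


Write X = Σ X_I over i = 1, …, 178, with X_I the indicator of one ascent.
There are 178 indicators.
For each fixed i, the pair (π(i), π(i+1)) is a uniformly random ordered pair of distinct values from {1, …, 179}; by symmetry P[π(i) < π(i+1)] = 1/2.
By linearity: E[X] = 178 · (1/2) = (179 − 1) · (1/2) = 89 ≈ 89.000000.

E[X] = 89 = 89.000000.


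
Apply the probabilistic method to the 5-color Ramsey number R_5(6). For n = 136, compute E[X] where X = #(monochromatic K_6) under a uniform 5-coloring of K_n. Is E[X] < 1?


E[X] = C(136, 6) · 5^{1 − 15} = 7858539612 · 5^{−14} = 7858539612/6103515625.
As a reduced fraction: E[X] = 7858539612/6103515625 ≈ 1.28754.
Is E[X] < 1? NO.
Since E[X] ≥ 1, the first-moment bound is inconclusive at n = 136; it does NOT by itself certify R_5(6) > 136.

E[X] = 7858539612/6103515625 ≈ 1.28754; E[X] ≥ 1; first-moment method inconclusive here.


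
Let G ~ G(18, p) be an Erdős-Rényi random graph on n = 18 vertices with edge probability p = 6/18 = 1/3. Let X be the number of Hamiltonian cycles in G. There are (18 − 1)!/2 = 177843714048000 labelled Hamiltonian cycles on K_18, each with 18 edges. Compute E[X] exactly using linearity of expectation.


K_18 has (18 − 1)!/2 = 177843714048000 labelled Hamiltonian cycles.
For each such Hamiltonian cycle H, let X_H = 1 if all 18 edges of H are present in G. Then P[X_H = 1] = p^{18} = (1/3)^{18} = 1/387420489.
Summing the indicators: E[X] = Σ_H E[X_H] = 177843714048000 · p^{18} = 177843714048000 · 1/387420489 = 243955712000/531441.
Numerically: E[X] ≈ 4.59e+05.

E[X] = 177843714048000 · (1/3)^{18} = 243955712000/531441 ≈ 4.59e+05.


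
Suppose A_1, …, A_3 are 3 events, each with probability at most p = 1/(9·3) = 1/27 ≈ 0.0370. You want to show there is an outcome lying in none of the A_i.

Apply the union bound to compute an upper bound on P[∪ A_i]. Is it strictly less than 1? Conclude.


Union bound: P[∪_{i=1}^{3} A_i] ≤ Σ_i P[A_i] ≤ 3·p = 3·(1/27) = 1/9.
Numerically: 1/9 ≈ 0.1111.
Is 1/9 < 1? YES.
Since P[∪ A_i] ≤ 1/9 < 1, the complement has P[∩ A_i^c] ≥ 1 − 1/9 = 8/9 > 0, so some outcome avoids every A_i.

3·p = 1/9 ≈ 0.1111; existence CERTIFIED by the union bound.


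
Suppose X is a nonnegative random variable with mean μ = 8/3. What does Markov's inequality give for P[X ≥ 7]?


μ = E[X] = 8/3, a = 7.
Markov: P[X ≥ 7] ≤ μ/a = (8/3)/7 = 8/21.
Numerically: ≈ 0.3810.
(Since a = 7 > μ = 2.6667, the bound 8/21 is < 1 and informative.)

P[X ≥ 7] ≤ 8/21 ≈ 0.3810.


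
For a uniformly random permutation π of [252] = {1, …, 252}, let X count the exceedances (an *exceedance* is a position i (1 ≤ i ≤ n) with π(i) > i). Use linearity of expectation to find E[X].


Write X = Σ_{i=1}^{252} X_i, where X_i = 1_{π(i) > i}.
For each fixed i, π(i) is uniform over {1, …, 252} (marginal of a uniform permutation), so P[π(i) > i] = (n − i)/n. Summing: Σ_{i=1}^{252} (n − i)/n = (0 + 1 + … + 251)/252 = 252(252 − 1)/(2·252) = (252 − 1)/2.
Hence E[X] = Σ_{i=1}^{252} (252 − i)/252 = 251/2 ≈ 125.500000.

E[X] = 251/2 = 125.500000.


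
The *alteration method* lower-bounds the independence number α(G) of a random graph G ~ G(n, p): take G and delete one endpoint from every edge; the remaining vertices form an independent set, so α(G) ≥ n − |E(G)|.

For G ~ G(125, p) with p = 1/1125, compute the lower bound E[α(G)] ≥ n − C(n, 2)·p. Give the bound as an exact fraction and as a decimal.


E[|E(G)|] = C(125, 2)·p = 7750 · (1/1125) = 62/9.
E[α(G)] ≥ n − E[|E(G)|] = 125 − 62/9 = 1063/9.
Numerically: ≈ 118.11111.
(This is only a lower bound; the true E[α(G)] may be larger.)

E[α(G)] ≥ 1063/9 ≈ 118.11111.


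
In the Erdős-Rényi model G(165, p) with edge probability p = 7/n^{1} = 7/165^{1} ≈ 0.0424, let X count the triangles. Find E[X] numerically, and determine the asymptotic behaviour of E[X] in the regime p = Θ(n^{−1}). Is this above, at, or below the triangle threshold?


Number of potential triangles: C(165, 3) = 735130.
Each occurs with probability p³ ≈ (0.0424)³ ≈ 7.63558e-05.
By linearity: E[X] = C(165, 3)·p³ ≈ 735130 · 7.63558e-05 ≈ 56.131.
Here α = 1, so p = 7/n is exactly at the triangle threshold p ~ 1/n. Asymptotically E[X] → c³/6 = 7³/6 = 343/6 ≈ 57.167, a bounded constant. In this regime the triangle count is asymptotically Poisson(c³/6).

E[X] ≈ 56.131; in regime p = Θ(1/n^{1}) E[X] stays bounded (at the triangle threshold p ~ 1/n).


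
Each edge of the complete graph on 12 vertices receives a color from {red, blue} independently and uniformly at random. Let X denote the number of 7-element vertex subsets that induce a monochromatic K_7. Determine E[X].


Let X = Σ_S X_S over the C(12, 7) = 792 subsets S of size 7, where X_S = 1 if the K_7 on S is monochromatic.
For a fixed S, the K_7 on S has C(7, 2) = 21 edges. P[all 21 edges red] = (1/2)^21, and likewise for blue, so P[monochromatic] = 2·(1/2)^21 = 2^{1 − 21} = 1/1048576.
By linearity: E[X] = C(12, 7) · 2^{1 − 21} = 792 · 1/1048576 = 99/131072.
Numerically: E[X] ≈ 0.000755.

E[X] = C(12,7)·2^(1−C(7,2)) = 99/131072 ≈ 0.000755.


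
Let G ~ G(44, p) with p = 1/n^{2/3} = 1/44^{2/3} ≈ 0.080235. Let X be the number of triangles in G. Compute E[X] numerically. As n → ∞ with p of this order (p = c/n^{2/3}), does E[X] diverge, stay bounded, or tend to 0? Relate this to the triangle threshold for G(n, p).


Number of potential triangles: C(44, 3) = 13244.
Each occurs with probability p³ ≈ (0.080235)³ ≈ 5.1652893e-04.
By linearity: E[X] = C(44, 3)·p³ ≈ 13244 · 5.1652893e-04 ≈ 6.84091.
Since α = 2/3 < 1, p = c/n^{2/3} ≫ 1/n is above the triangle threshold p ~ 1/n. Asymptotically E[X] ~ (c³/6)·n^{3(1−α)} = (1³/6)·n^{1} → ∞; triangles are abundant w.h.p.

E[X] ≈ 6.84091; in regime p = Θ(1/n^{2/3}) E[X] diverges (above the triangle threshold p ~ 1/n).
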